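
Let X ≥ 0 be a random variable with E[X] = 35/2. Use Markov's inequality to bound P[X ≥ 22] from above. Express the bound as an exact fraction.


μ = E[X] = 35/2, a = 22.
Markov: P[X ≥ 22] ≤ μ/a = (35/2)/22 = 35/44.
Numerically: ≈ 0.79545.
(Since a = 22 > μ = 17.50000, the bound 35/44 is < 1 and informative.)

P[X ≥ 22] ≤ 35/44 ≈ 0.79545.


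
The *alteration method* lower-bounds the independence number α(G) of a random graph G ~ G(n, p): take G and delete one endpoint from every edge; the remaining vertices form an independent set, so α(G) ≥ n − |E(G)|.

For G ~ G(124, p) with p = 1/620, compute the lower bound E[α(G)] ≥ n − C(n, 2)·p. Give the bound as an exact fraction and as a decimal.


E[|E(G)|] = C(124, 2)·p = 7626 · (1/620) = 123/10.
E[α(G)] ≥ n − E[|E(G)|] = 124 − 123/10 = 1117/10.
Numerically: ≈ 111.70000.
(This is only a lower bound; the true E[α(G)] may be larger.)

E[α(G)] ≥ 1117/10 ≈ 111.70000.


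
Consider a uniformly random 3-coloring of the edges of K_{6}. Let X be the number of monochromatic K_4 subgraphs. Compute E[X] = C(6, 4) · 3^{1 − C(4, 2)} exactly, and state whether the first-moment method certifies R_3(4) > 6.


E[X] = C(6, 4) · 3^{1 − 6} = 15 · 3^{−5} = 15/243.
As a reduced fraction: E[X] = 5/81 ≈ 0.0617.
Is E[X] < 1? YES.
Since E[X] < 1, there exists a 3-coloring of K_{6} with no monochromatic K_4; hence R_3(4) > 6.

E[X] = 5/81 ≈ 0.0617; E[X] < 1, so R_3(4) > 6.


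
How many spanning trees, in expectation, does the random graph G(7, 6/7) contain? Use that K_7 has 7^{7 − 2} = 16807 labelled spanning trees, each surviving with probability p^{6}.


K_7 has 7^{7 − 2} = 16807 labelled spanning trees.
For each such spanning tree H, let X_H = 1 if all 6 edges of H are present in G. Then P[X_H = 1] = p^{6} = (6/7)^{6} = 46656/117649.
Summing the indicators: E[X] = Σ_H E[X_H] = 16807 · p^{6} = 16807 · 46656/117649 = 46656/7.
Numerically: E[X] ≈ 6665.14.

E[X] = 16807 · (6/7)^{6} = 46656/7 ≈ 6665.14.


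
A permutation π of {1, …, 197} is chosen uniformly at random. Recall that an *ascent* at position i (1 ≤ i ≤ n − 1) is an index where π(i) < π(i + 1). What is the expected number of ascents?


Write X = Σ X_I over i = 1, …, 196, with X_I the indicator of one ascent.
There are 196 indicators.
For each fixed i, the pair (π(i), π(i+1)) is a uniformly random ordered pair of distinct values from {1, …, 197}; by symmetry P[π(i) < π(i+1)] = 1/2.
By linearity: E[X] = 196 · (1/2) = (197 − 1) · (1/2) = 98 ≈ 98.000.

E[X] = 98 = 98.000.


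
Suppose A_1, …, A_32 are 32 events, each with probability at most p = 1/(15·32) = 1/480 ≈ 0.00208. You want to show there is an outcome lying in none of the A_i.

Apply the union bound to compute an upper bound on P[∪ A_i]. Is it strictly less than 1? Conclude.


Union bound: P[∪_{i=1}^{32} A_i] ≤ Σ_i P[A_i] ≤ 32·p = 32·(1/480) = 1/15.
Numerically: 1/15 ≈ 0.06667.
Is 1/15 < 1? YES.
Since P[∪ A_i] ≤ 1/15 < 1, the complement has P[∩ A_i^c] ≥ 1 − 1/15 = 14/15 > 0, so some outcome avoids every A_i.

32·p = 1/15 ≈ 0.06667; existence CERTIFIED by the union bound.


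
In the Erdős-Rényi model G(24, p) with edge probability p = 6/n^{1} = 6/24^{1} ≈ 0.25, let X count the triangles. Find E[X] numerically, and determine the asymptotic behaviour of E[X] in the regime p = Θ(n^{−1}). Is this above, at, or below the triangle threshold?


Number of potential triangles: C(24, 3) = 2024.
Each occurs with probability p³ ≈ (0.25)³ ≈ 1.56250e-02.
By linearity: E[X] = C(24, 3)·p³ ≈ 2024 · 1.56250e-02 ≈ 31.625.
Here α = 1, so p = 6/n is exactly at the triangle threshold p ~ 1/n. Asymptotically E[X] → c³/6 = 6³/6 = 36 ≈ 36.000, a bounded constant. In this regime the triangle count is asymptotically Poisson(c³/6).

E[X] ≈ 31.625; in regime p = Θ(1/n^{1}) E[X] stays bounded (at the triangle threshold p ~ 1/n).


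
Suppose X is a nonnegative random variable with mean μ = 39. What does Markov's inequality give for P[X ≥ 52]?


μ = E[X] = 39, a = 52.
Markov: P[X ≥ 52] ≤ μ/a = (39)/52 = 3/4.
Numerically: ≈ 0.750.
(Since a = 52 > μ = 39.000, the bound 3/4 is < 1 and informative.)

P[X ≥ 52] ≤ 3/4 ≈ 0.750.


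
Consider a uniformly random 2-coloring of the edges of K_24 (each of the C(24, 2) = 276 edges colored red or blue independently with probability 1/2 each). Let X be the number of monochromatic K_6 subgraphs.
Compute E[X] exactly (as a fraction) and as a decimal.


Let X = Σ_S X_S over the C(24, 6) = 134596 subsets S of size 6, where X_S = 1 if the K_6 on S is monochromatic.
For a fixed S, the K_6 on S has C(6, 2) = 15 edges. P[all 15 edges red] = (1/2)^15, and likewise for blue, so P[monochromatic] = 2·(1/2)^15 = 2^{1 − 15} = 1/16384.
By linearity: E[X] = C(24, 6) · 2^{1 − 15} = 134596 · 1/16384 = 33649/4096.
Numerically: E[X] ≈ 8.21509.

E[X] = C(24,6)·2^(1−C(6,2)) = 33649/4096 ≈ 8.21509.


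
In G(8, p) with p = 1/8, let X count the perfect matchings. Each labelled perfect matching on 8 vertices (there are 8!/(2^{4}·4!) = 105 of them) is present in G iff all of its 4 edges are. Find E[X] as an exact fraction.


K_8 has 8!/(2^{4}·4!) = 105 labelled perfect matchings.
For each such perfect matching H, let X_H = 1 if all 4 edges of H are present in G. Then P[X_H = 1] = p^{4} = (1/8)^{4} = 1/4096.
Summing the indicators: E[X] = Σ_H E[X_H] = 105 · p^{4} = 105 · 1/4096 = 105/4096.
Numerically: E[X] ≈ 0.0256348.

E[X] = 105 · (1/8)^{4} = 105/4096 ≈ 0.0256348.


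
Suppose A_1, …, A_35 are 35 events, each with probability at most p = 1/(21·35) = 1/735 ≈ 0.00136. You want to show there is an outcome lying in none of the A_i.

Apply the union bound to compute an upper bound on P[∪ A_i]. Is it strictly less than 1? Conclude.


Union bound: P[∪_{i=1}^{35} A_i] ≤ Σ_i P[A_i] ≤ 35·p = 35·(1/735) = 1/21.
Numerically: 1/21 ≈ 0.04762.
Is 1/21 < 1? YES.
Since P[∪ A_i] ≤ 1/21 < 1, the complement has P[∩ A_i^c] ≥ 1 − 1/21 = 20/21 > 0, so some outcome avoids every A_i.

35·p = 1/21 ≈ 0.04762; existence CERTIFIED by the union bound.


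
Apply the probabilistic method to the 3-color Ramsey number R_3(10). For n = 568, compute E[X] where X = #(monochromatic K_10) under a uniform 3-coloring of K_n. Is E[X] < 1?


E[X] = C(568, 10) · 3^{1 − 45} = 889446337783744949208 · 3^{−44} = 889446337783744949208/984770902183611232881.
As a reduced fraction: E[X] = 98827370864860549912/109418989131512359209 ≈ 0.90320.
Is E[X] < 1? YES.
Since E[X] < 1, there exists a 3-coloring of K_{568} with no monochromatic K_10; hence R_3(10) > 568.

E[X] = 98827370864860549912/109418989131512359209 ≈ 0.90320; E[X] < 1, so R_3(10) > 568.


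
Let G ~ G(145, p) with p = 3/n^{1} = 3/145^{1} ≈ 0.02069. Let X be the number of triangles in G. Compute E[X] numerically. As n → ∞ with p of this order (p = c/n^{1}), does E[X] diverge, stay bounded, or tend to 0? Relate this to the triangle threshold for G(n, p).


Number of potential triangles: C(145, 3) = 497640.
Each occurs with probability p³ ≈ (0.02069)³ ≈ 8.8564517e-06.
By linearity: E[X] = C(145, 3)·p³ ≈ 497640 · 8.8564517e-06 ≈ 4.40732.
Here α = 1, so p = 3/n is exactly at the triangle threshold p ~ 1/n. Asymptotically E[X] → c³/6 = 3³/6 = 9/2 ≈ 4.50000, a bounded constant. In this regime the triangle count is asymptotically Poisson(c³/6).

E[X] ≈ 4.40732; in regime p = Θ(1/n^{1}) E[X] stays bounded (at the triangle threshold p ~ 1/n).


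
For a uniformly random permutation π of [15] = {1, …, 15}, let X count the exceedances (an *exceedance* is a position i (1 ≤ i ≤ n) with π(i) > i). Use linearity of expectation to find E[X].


Write X = Σ_{i=1}^{15} X_i, where X_i = 1_{π(i) > i}.
For each fixed i, π(i) is uniform over {1, …, 15} (marginal of a uniform permutation), so P[π(i) > i] = (n − i)/n. Summing: Σ_{i=1}^{15} (n − i)/n = (0 + 1 + … + 14)/15 = 15(15 − 1)/(2·15) = (15 − 1)/2.
Hence E[X] = Σ_{i=1}^{15} (15 − i)/15 = 7 ≈ 7.0000.

E[X] = 7 = 7.0000.


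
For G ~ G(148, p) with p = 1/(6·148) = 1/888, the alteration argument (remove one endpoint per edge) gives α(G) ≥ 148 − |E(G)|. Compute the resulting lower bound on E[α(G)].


E[|E(G)|] = C(148, 2)·p = 10878 · (1/888) = 49/4.
E[α(G)] ≥ n − E[|E(G)|] = 148 − 49/4 = 543/4.
Numerically: ≈ 135.75000.
(This is only a lower bound; the true E[α(G)] may be larger.)

E[α(G)] ≥ 543/4 ≈ 135.75000.


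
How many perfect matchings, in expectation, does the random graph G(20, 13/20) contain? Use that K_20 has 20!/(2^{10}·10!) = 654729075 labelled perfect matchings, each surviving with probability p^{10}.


K_20 has 20!/(2^{10}·10!) = 654729075 labelled perfect matchings.
For each such perfect matching H, let X_H = 1 if all 10 edges of H are present in G. Then P[X_H = 1] = p^{10} = (13/20)^{10} = 137858491849/10240000000000.
By linearity of expectation: E[X] = Σ_H E[X_H] = 654729075 · p^{10} = 654729075 · 137858491849/10240000000000 = 3610398513967632387/409600000000.
Numerically: E[X] ≈ 8.8144e+06.

E[X] = 654729075 · (13/20)^{10} = 3610398513967632387/409600000000 ≈ 8.8144e+06.


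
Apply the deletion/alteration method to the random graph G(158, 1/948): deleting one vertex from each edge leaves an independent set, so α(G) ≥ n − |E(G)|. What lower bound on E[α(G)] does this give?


E[|E(G)|] = C(158, 2)·p = 12403 · (1/948) = 157/12.
E[α(G)] ≥ n − E[|E(G)|] = 158 − 157/12 = 1739/12.
Numerically: ≈ 144.91667.
(This is only a lower bound; the true E[α(G)] may be larger.)

E[α(G)] ≥ 1739/12 ≈ 144.91667.


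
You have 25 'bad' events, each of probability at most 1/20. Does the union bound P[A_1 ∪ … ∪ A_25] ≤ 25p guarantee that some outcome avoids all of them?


Union bound: P[∪_{i=1}^{25} A_i] ≤ Σ_i P[A_i] ≤ 25·p = 25·(1/20) = 5/4.
Numerically: 5/4 ≈ 1.250.
Is 5/4 < 1? NO.
Since the bound 5/4 is ≥ 1, the union bound is uninformative here; it does NOT by itself certify existence.

25·p = 5/4 ≈ 1.250; existence NOT certified by the union bound.


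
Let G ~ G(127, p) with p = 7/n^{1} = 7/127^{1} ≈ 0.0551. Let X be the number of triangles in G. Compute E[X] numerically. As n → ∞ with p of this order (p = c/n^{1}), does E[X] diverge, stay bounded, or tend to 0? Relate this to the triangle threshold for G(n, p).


Number of potential triangles: C(127, 3) = 333375.
Each occurs with probability p³ ≈ (0.0551)³ ≈ 1.67449e-04.
By linearity: E[X] = C(127, 3)·p³ ≈ 333375 · 1.67449e-04 ≈ 55.823.
Here α = 1, so p = 7/n is exactly at the triangle threshold p ~ 1/n. Asymptotically E[X] → c³/6 = 7³/6 = 343/6 ≈ 57.167, a bounded constant. In this regime the triangle count is asymptotically Poisson(c³/6).

E[X] ≈ 55.823; in regime p = Θ(1/n^{1}) E[X] stays bounded (at the triangle threshold p ~ 1/n).


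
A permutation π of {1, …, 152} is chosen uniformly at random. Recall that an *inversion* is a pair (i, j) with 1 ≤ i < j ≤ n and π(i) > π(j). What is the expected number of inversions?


Write X = Σ X_I over the C(152, 2) = 11476 pairs i < j, with X_I the indicator of one inversion.
There are 11476 indicators.
For each fixed pair i < j, the values π(i) and π(j) are two distinct elements of {1, …, 152} in uniformly random order; by symmetry P[π(i) > π(j)] = 1/2.
By linearity: E[X] = 11476 · (1/2) = C(152, 2) · (1/2) = 11476/2 = 5738 ≈ 5738.00000.

E[X] = 5738 = 5738.00000.


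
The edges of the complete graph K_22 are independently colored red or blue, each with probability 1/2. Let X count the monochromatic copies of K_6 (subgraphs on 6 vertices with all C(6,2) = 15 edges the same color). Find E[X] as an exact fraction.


Let X = Σ_S X_S over the C(22, 6) = 74613 subsets S of size 6, where X_S = 1 if the K_6 on S is monochromatic.
For a fixed S, the K_6 on S has C(6, 2) = 15 edges. P[all 15 edges red] = (1/2)^15, and likewise for blue, so P[monochromatic] = 2·(1/2)^15 = 2^{1 − 15} = 1/16384.
Summing: E[X] = C(22, 6) · 2^{1 − 15} = 74613 · 1/16384 = 74613/16384.
Numerically: E[X] ≈ 4.554.

E[X] = C(22,6)·2^(1−C(6,2)) = 74613/16384 ≈ 4.554.


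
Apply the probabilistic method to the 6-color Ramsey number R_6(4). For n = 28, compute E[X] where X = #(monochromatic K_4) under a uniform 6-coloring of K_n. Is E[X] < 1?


E[X] = C(28, 4) · 6^{1 − 6} = 20475 · 6^{−5} = 20475/7776.
As a reduced fraction: E[X] = 2275/864 ≈ 2.63310.
Is E[X] < 1? NO.
Since E[X] ≥ 1, the first-moment bound is inconclusive at n = 28; it does NOT by itself certify R_6(4) > 28.

E[X] = 2275/864 ≈ 2.63310; E[X] ≥ 1; first-moment method inconclusive here.


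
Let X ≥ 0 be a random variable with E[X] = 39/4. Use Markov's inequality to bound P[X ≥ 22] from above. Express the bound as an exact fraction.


μ = E[X] = 39/4, a = 22.
Markov: P[X ≥ 22] ≤ μ/a = (39/4)/22 = 39/88.
Numerically: ≈ 0.44318.
(Since a = 22 > μ = 9.75000, the bound 39/88 is < 1 and informative.)

P[X ≥ 22] ≤ 39/88 ≈ 0.44318.


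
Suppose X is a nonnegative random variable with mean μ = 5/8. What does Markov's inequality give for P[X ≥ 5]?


μ = E[X] = 5/8, a = 5.
Markov: P[X ≥ 5] ≤ μ/a = (5/8)/5 = 1/8.
Numerically: ≈ 0.1250.
(Since a = 5 > μ = 0.6250, the bound 1/8 is < 1 and informative.)

P[X ≥ 5] ≤ 1/8 ≈ 0.1250.


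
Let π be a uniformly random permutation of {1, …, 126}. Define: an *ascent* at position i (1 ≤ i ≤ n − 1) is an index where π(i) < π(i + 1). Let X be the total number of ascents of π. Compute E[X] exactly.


Write X = Σ X_I over i = 1, …, 125, with X_I the indicator of one ascent.
There are 125 indicators.
For each fixed i, the pair (π(i), π(i+1)) is a uniformly random ordered pair of distinct values from {1, …, 126}; by symmetry P[π(i) < π(i+1)] = 1/2.
By linearity: E[X] = 125 · (1/2) = (126 − 1) · (1/2) = 125/2 ≈ 62.50000.

E[X] = 125/2 = 62.50000.


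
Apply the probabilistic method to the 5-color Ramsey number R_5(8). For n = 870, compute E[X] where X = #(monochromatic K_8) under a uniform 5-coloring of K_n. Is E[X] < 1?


E[X] = C(870, 8) · 5^{1 − 28} = 7881626782940464620 · 5^{−27} = 7881626782940464620/7450580596923828125.
As a reduced fraction: E[X] = 1576325356588092924/1490116119384765625 ≈ 1.058.
Is E[X] < 1? NO.
Since E[X] ≥ 1, the first-moment bound is inconclusive at n = 870; it does NOT by itself certify R_5(8) > 870.

E[X] = 1576325356588092924/1490116119384765625 ≈ 1.058; E[X] ≥ 1; first-moment method inconclusive here.


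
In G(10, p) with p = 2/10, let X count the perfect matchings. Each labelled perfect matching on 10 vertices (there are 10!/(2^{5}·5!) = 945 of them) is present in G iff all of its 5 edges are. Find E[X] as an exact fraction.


K_10 has 10!/(2^{5}·5!) = 945 labelled perfect matchings.
For each such perfect matching H, let X_H = 1 if all 5 edges of H are present in G. Then P[X_H = 1] = p^{5} = (1/5)^{5} = 1/3125.
By linearity of expectation: E[X] = Σ_H E[X_H] = 945 · p^{5} = 945 · 1/3125 = 189/625.
Numerically: E[X] ≈ 0.3024.

E[X] = 945 · (1/5)^{5} = 189/625 ≈ 0.3024.


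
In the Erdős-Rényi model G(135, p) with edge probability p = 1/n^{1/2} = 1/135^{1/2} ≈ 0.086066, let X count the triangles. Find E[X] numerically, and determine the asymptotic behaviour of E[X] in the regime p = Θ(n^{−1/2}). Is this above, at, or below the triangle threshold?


Number of potential triangles: C(135, 3) = 400995.
Each occurs with probability p³ ≈ (0.086066)³ ≈ 6.3752812e-04.
By linearity: E[X] = C(135, 3)·p³ ≈ 400995 · 6.3752812e-04 ≈ 255.64559.
Since α = 1/2 < 1, p = c/n^{1/2} ≫ 1/n is above the triangle threshold p ~ 1/n. Asymptotically E[X] ~ (c³/6)·n^{3(1−α)} = (1³/6)·n^{1.5} → ∞; triangles are abundant w.h.p.

E[X] ≈ 255.64559; in regime p = Θ(1/n^{1/2}) E[X] diverges (above the triangle threshold p ~ 1/n).


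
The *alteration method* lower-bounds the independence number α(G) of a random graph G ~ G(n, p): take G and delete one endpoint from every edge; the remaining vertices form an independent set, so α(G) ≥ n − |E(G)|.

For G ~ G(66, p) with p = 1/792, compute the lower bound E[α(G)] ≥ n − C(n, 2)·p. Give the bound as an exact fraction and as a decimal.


E[|E(G)|] = C(66, 2)·p = 2145 · (1/792) = 65/24.
E[α(G)] ≥ n − E[|E(G)|] = 66 − 65/24 = 1519/24.
Numerically: ≈ 63.29167.
(This is only a lower bound; the true E[α(G)] may be larger.)

E[α(G)] ≥ 1519/24 ≈ 63.29167.


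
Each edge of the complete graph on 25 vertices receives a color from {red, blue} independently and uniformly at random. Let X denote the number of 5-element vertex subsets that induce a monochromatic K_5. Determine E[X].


Let X = Σ_S X_S over the C(25, 5) = 53130 subsets S of size 5, where X_S = 1 if the K_5 on S is monochromatic.
For a fixed S, the K_5 on S has C(5, 2) = 10 edges. P[all 10 edges red] = (1/2)^10, and likewise for blue, so P[monochromatic] = 2·(1/2)^10 = 2^{1 − 10} = 1/512.
By linearity of expectation: E[X] = C(25, 5) · 2^{1 − 10} = 53130 · 1/512 = 26565/256.
Numerically: E[X] ≈ 103.76953.

E[X] = C(25,5)·2^(1−C(5,2)) = 26565/256 ≈ 103.76953.


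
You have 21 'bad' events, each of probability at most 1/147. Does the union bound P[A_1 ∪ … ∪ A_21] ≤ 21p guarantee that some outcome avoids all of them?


Union bound: P[∪_{i=1}^{21} A_i] ≤ Σ_i P[A_i] ≤ 21·p = 21·(1/147) = 1/7.
Numerically: 1/7 ≈ 0.142857.
Is 1/7 < 1? YES.
Since P[∪ A_i] ≤ 1/7 < 1, the complement has P[∩ A_i^c] ≥ 1 − 1/7 = 6/7 > 0, so some outcome avoids every A_i.

21·p = 1/7 ≈ 0.142857; existence CERTIFIED by the union bound.


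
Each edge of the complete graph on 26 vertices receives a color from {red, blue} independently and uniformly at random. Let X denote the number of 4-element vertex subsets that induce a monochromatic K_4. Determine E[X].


Let X = Σ_S X_S over the C(26, 4) = 14950 subsets S of size 4, where X_S = 1 if the K_4 on S is monochromatic.
For a fixed S, the K_4 on S has C(4, 2) = 6 edges. P[all 6 edges red] = (1/2)^6, and likewise for blue, so P[monochromatic] = 2·(1/2)^6 = 2^{1 − 6} = 1/32.
Summing: E[X] = C(26, 4) · 2^{1 − 6} = 14950 · 1/32 = 7475/16.
Numerically: E[X] ≈ 467.1875.

E[X] = C(26,4)·2^(1−C(4,2)) = 7475/16 ≈ 467.1875.


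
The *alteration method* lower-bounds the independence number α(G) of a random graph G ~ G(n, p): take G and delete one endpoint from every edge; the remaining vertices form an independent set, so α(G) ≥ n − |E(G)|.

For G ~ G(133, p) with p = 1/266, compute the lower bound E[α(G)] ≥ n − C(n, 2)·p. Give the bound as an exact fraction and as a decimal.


E[|E(G)|] = C(133, 2)·p = 8778 · (1/266) = 33.
E[α(G)] ≥ n − E[|E(G)|] = 133 − 33 = 100.
Numerically: ≈ 100.0000.
(This is only a lower bound; the true E[α(G)] may be larger.)

E[α(G)] ≥ 100 ≈ 100.0000.


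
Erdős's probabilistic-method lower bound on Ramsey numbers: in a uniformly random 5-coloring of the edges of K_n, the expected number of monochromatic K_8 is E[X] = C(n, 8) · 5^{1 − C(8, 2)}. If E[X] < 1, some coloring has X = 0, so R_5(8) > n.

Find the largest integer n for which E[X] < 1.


We need C(n, 8) · 5^{1 − 28} < 1, i.e. C(n, 8) < 5^{28 − 1} = 7450580596923828125.
Check values of n near the boundary:
  n = 862: C(862, 8) = 7317951015318931845; 7317951015318931845 < 7450580596923828125? YES
  n = 863: C(863, 8) = 7386423071602617757; 7386423071602617757 < 7450580596923828125? YES
  n = 864: C(864, 8) = 7455455062926006708; 7455455062926006708 < 7450580596923828125? NO
The largest n with C(n, 8) < 7450580596923828125 is n = 863 (where E[X] = 7386423071602617757/7450580596923828125 ≈ 0.99139). Hence R_5(8) > 863, i.e. R_5(8) ≥ 864.

Largest n = 863; hence R_5(8) > 863.


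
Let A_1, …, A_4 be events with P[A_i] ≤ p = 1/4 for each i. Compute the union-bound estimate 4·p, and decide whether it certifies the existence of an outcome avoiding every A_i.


Union bound: P[∪_{i=1}^{4} A_i] ≤ Σ_i P[A_i] ≤ 4·p = 4·(1/4) = 1.
Numerically: 1 ≈ 1.0000000.
Is 1 < 1? NO.
Since the bound 1 is ≥ 1, the union bound is uninformative here; it does NOT by itself certify existence.

4·p = 1 ≈ 1.0000000; existence NOT certified by the union bound.


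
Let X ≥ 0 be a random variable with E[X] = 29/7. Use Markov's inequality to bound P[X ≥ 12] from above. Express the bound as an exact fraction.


μ = E[X] = 29/7, a = 12.
Markov: P[X ≥ 12] ≤ μ/a = (29/7)/12 = 29/84.
Numerically: ≈ 0.3452.
(Since a = 12 > μ = 4.1429, the bound 29/84 is < 1 and informative.)

P[X ≥ 12] ≤ 29/84 ≈ 0.3452.


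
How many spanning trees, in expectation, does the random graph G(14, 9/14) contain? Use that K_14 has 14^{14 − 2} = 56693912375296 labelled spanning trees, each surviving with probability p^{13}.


K_14 has 14^{14 − 2} = 56693912375296 labelled spanning trees.
For each such spanning tree H, let X_H = 1 if all 13 edges of H are present in G. Then P[X_H = 1] = p^{13} = (9/14)^{13} = 2541865828329/793714773254144.
Summing the indicators: E[X] = Σ_H E[X_H] = 56693912375296 · p^{13} = 56693912375296 · 2541865828329/793714773254144 = 2541865828329/14.
Numerically: E[X] ≈ 1.8156e+11.

E[X] = 56693912375296 · (9/14)^{13} = 2541865828329/14 ≈ 1.8156e+11.


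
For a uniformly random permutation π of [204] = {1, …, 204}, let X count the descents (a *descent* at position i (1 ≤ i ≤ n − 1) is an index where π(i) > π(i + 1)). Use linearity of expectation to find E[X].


Write X = Σ X_I over i = 1, …, 203, with X_I the indicator of one descent.
There are 203 indicators.
For each fixed i, the pair (π(i), π(i+1)) is a uniformly random ordered pair of distinct values from {1, …, 204}; by symmetry P[π(i) > π(i+1)] = 1/2.
By linearity: E[X] = 203 · (1/2) = (204 − 1) · (1/2) = 203/2 ≈ 101.500.

E[X] = 203/2 = 101.500.


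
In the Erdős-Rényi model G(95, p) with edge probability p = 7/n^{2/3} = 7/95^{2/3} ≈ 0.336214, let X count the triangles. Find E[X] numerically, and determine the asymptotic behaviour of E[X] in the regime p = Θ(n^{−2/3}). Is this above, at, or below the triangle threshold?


Number of potential triangles: C(95, 3) = 138415.
Each occurs with probability p³ ≈ (0.336214)³ ≈ 3.80055402e-02.
By linearity: E[X] = C(95, 3)·p³ ≈ 138415 · 3.80055402e-02 ≈ 5260.536842.
Since α = 2/3 < 1, p = c/n^{2/3} ≫ 1/n is above the triangle threshold p ~ 1/n. Asymptotically E[X] ~ (c³/6)·n^{3(1−α)} = (7³/6)·n^{1} → ∞; triangles are abundant w.h.p.

E[X] ≈ 5260.536842; in regime p = Θ(1/n^{2/3}) E[X] diverges (above the triangle threshold p ~ 1/n).


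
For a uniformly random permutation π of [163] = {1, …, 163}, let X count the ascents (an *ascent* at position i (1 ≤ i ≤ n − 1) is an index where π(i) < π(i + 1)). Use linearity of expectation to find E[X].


Write X = Σ X_I over i = 1, …, 162, with X_I the indicator of one ascent.
There are 162 indicators.
For each fixed i, the pair (π(i), π(i+1)) is a uniformly random ordered pair of distinct values from {1, …, 163}; by symmetry P[π(i) < π(i+1)] = 1/2.
By linearity: E[X] = 162 · (1/2) = (163 − 1) · (1/2) = 81 ≈ 81.000.

E[X] = 81 = 81.000.


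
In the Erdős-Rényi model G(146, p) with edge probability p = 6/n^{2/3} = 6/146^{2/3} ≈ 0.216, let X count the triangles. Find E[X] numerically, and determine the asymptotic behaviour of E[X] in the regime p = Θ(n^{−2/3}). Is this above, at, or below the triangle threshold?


Number of potential triangles: C(146, 3) = 508080.
Each occurs with probability p³ ≈ (0.216)³ ≈ 1.01332e-02.
By linearity: E[X] = C(146, 3)·p³ ≈ 508080 · 1.01332e-02 ≈ 5148.493.
Since α = 2/3 < 1, p = c/n^{2/3} ≫ 1/n is above the triangle threshold p ~ 1/n. Asymptotically E[X] ~ (c³/6)·n^{3(1−α)} = (6³/6)·n^{1} → ∞; triangles are abundant w.h.p.

E[X] ≈ 5148.493; in regime p = Θ(1/n^{2/3}) E[X] diverges (above the triangle threshold p ~ 1/n).


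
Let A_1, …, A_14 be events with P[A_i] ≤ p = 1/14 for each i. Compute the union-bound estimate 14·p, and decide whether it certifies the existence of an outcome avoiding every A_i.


Union bound: P[∪_{i=1}^{14} A_i] ≤ Σ_i P[A_i] ≤ 14·p = 14·(1/14) = 1.
Numerically: 1 ≈ 1.000.
Is 1 < 1? NO.
Since the bound 1 is ≥ 1, the union bound is uninformative here; it does NOT by itself certify existence.

14·p = 1 ≈ 1.000; existence NOT certified by the union bound.


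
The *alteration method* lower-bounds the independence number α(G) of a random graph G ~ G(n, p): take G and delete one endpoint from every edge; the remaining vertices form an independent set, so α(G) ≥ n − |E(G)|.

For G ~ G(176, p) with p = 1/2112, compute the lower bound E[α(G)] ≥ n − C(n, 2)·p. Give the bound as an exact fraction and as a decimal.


E[|E(G)|] = C(176, 2)·p = 15400 · (1/2112) = 175/24.
E[α(G)] ≥ n − E[|E(G)|] = 176 − 175/24 = 4049/24.
Numerically: ≈ 168.7083.
(This is only a lower bound; the true E[α(G)] may be larger.)

E[α(G)] ≥ 4049/24 ≈ 168.7083.


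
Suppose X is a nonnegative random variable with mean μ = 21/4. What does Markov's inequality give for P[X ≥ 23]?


μ = E[X] = 21/4, a = 23.
Markov: P[X ≥ 23] ≤ μ/a = (21/4)/23 = 21/92.
Numerically: ≈ 0.228.
(Since a = 23 > μ = 5.250, the bound 21/92 is < 1 and informative.)

P[X ≥ 23] ≤ 21/92 ≈ 0.228.


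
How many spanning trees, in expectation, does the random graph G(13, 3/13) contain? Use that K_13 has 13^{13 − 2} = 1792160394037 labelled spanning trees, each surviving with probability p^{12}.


K_13 has 13^{13 − 2} = 1792160394037 labelled spanning trees.
For each such spanning tree H, let X_H = 1 if all 12 edges of H are present in G. Then P[X_H = 1] = p^{12} = (3/13)^{12} = 531441/23298085122481.
Summing the indicators: E[X] = Σ_H E[X_H] = 1792160394037 · p^{12} = 1792160394037 · 531441/23298085122481 = 531441/13.
Numerically: E[X] ≈ 40880.

E[X] = 1792160394037 · (3/13)^{12} = 531441/13 ≈ 40880.


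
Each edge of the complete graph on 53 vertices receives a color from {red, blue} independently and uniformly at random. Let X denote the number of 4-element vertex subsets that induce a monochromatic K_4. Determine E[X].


Let X = Σ_S X_S over the C(53, 4) = 292825 subsets S of size 4, where X_S = 1 if the K_4 on S is monochromatic.
For a fixed S, the K_4 on S has C(4, 2) = 6 edges. P[all 6 edges red] = (1/2)^6, and likewise for blue, so P[monochromatic] = 2·(1/2)^6 = 2^{1 − 6} = 1/32.
By linearity: E[X] = C(53, 4) · 2^{1 − 6} = 292825 · 1/32 = 292825/32.
Numerically: E[X] ≈ 9150.7812.

E[X] = C(53,4)·2^(1−C(4,2)) = 292825/32 ≈ 9150.7812.


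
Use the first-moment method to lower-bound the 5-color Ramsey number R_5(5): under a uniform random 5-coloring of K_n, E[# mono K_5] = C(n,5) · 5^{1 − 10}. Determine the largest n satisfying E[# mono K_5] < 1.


We need C(n, 5) · 5^{1 − 10} < 1, i.e. C(n, 5) < 5^{10 − 1} = 1953125.
Check values of n near the boundary:
  n = 46: C(46, 5) = 1370754; 1370754 < 1953125? YES
  n = 47: C(47, 5) = 1533939; 1533939 < 1953125? YES
  n = 48: C(48, 5) = 1712304; 1712304 < 1953125? YES
  n = 49: C(49, 5) = 1906884; 1906884 < 1953125? YES
  n = 50: C(50, 5) = 2118760; 2118760 < 1953125? NO
  n = 51: C(51, 5) = 2349060; 2349060 < 1953125? NO
The largest n with C(n, 5) < 1953125 is n = 49 (where E[X] = 1906884/1953125 ≈ 0.9763). Hence R_5(5) > 49, i.e. R_5(5) ≥ 50.

Largest n = 49; hence R_5(5) > 49.


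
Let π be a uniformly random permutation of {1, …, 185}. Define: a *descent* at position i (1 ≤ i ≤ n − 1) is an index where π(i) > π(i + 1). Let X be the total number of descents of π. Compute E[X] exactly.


Write X = Σ X_I over i = 1, …, 184, with X_I the indicator of one descent.
There are 184 indicators.
For each fixed i, the pair (π(i), π(i+1)) is a uniformly random ordered pair of distinct values from {1, …, 185}; by symmetry P[π(i) > π(i+1)] = 1/2.
By linearity: E[X] = 184 · (1/2) = (185 − 1) · (1/2) = 92 ≈ 92.000000.

E[X] = 92 = 92.000000.


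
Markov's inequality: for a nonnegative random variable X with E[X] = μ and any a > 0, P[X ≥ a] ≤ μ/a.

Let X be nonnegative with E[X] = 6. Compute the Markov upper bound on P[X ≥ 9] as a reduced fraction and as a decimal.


μ = E[X] = 6, a = 9.
Markov: P[X ≥ 9] ≤ μ/a = (6)/9 = 2/3.
Numerically: ≈ 0.666667.
(Since a = 9 > μ = 6.000000, the bound 2/3 is < 1 and informative.)

P[X ≥ 9] ≤ 2/3 ≈ 0.666667.


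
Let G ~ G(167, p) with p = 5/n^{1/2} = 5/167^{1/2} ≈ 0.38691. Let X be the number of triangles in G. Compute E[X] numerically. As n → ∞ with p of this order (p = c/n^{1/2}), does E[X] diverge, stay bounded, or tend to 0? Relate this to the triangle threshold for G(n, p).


Number of potential triangles: C(167, 3) = 762355.
Each occurs with probability p³ ≈ (0.38691)³ ≈ 5.7920901e-02.
By linearity: E[X] = C(167, 3)·p³ ≈ 762355 · 5.7920901e-02 ≈ 44156.28821.
Since α = 1/2 < 1, p = c/n^{1/2} ≫ 1/n is above the triangle threshold p ~ 1/n. Asymptotically E[X] ~ (c³/6)·n^{3(1−α)} = (5³/6)·n^{1.5} → ∞; triangles are abundant w.h.p.

E[X] ≈ 44156.28821; in regime p = Θ(1/n^{1/2}) E[X] diverges (above the triangle threshold p ~ 1/n).


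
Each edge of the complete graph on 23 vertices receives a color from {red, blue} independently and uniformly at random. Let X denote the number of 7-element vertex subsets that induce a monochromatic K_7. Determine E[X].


Let X = Σ_S X_S over the C(23, 7) = 245157 subsets S of size 7, where X_S = 1 if the K_7 on S is monochromatic.
For a fixed S, the K_7 on S has C(7, 2) = 21 edges. P[all 21 edges red] = (1/2)^21, and likewise for blue, so P[monochromatic] = 2·(1/2)^21 = 2^{1 − 21} = 1/1048576.
By linearity of expectation: E[X] = C(23, 7) · 2^{1 − 21} = 245157 · 1/1048576 = 245157/1048576.
Numerically: E[X] ≈ 0.23380.

E[X] = C(23,7)·2^(1−C(7,2)) = 245157/1048576 ≈ 0.23380.


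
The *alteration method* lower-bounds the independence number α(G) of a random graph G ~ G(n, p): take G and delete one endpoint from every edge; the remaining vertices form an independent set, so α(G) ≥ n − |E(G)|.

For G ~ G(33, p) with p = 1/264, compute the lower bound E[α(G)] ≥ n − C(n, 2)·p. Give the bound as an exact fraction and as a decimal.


E[|E(G)|] = C(33, 2)·p = 528 · (1/264) = 2.
E[α(G)] ≥ n − E[|E(G)|] = 33 − 2 = 31.
Numerically: ≈ 31.000.
(This is only a lower bound; the true E[α(G)] may be larger.)

E[α(G)] ≥ 31 ≈ 31.000.


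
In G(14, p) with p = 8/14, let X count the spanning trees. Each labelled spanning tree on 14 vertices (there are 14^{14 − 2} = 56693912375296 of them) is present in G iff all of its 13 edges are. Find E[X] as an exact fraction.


K_14 has 14^{14 − 2} = 56693912375296 labelled spanning trees.
For each such spanning tree H, let X_H = 1 if all 13 edges of H are present in G. Then P[X_H = 1] = p^{13} = (4/7)^{13} = 67108864/96889010407.
By linearity: E[X] = Σ_H E[X_H] = 56693912375296 · p^{13} = 56693912375296 · 67108864/96889010407 = 274877906944/7.
Numerically: E[X] ≈ 3.93e+10.

E[X] = 56693912375296 · (4/7)^{13} = 274877906944/7 ≈ 3.93e+10.


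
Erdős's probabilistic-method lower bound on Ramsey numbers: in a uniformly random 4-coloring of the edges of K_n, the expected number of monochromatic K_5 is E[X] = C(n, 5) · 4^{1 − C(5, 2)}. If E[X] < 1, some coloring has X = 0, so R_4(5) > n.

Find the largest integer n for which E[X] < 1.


We need C(n, 5) · 4^{1 − 10} < 1, i.e. C(n, 5) < 4^{10 − 1} = 262144.
Check values of n near the boundary:
  n = 30: C(30, 5) = 142506; 142506 < 262144? YES
  n = 31: C(31, 5) = 169911; 169911 < 262144? YES
  n = 32: C(32, 5) = 201376; 201376 < 262144? YES
  n = 33: C(33, 5) = 237336; 237336 < 262144? YES
  n = 34: C(34, 5) = 278256; 278256 < 262144? NO
  n = 35: C(35, 5) = 324632; 324632 < 262144? NO
The largest n with C(n, 5) < 262144 is n = 33 (where E[X] = 29667/32768 ≈ 0.905365). Hence R_4(5) > 33, i.e. R_4(5) ≥ 34.

Largest n = 33; hence R_4(5) > 33.


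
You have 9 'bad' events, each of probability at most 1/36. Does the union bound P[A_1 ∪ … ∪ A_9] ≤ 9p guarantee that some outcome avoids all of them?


Union bound: P[∪_{i=1}^{9} A_i] ≤ Σ_i P[A_i] ≤ 9·p = 9·(1/36) = 1/4.
Numerically: 1/4 ≈ 0.2500.
Is 1/4 < 1? YES.
Since P[∪ A_i] ≤ 1/4 < 1, the complement has P[∩ A_i^c] ≥ 1 − 1/4 = 3/4 > 0, so some outcome avoids every A_i.

9·p = 1/4 ≈ 0.2500; existence CERTIFIED by the union bound.


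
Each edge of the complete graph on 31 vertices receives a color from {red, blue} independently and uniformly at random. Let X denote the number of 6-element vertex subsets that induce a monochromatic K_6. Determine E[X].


Let X = Σ_S X_S over the C(31, 6) = 736281 subsets S of size 6, where X_S = 1 if the K_6 on S is monochromatic.
For a fixed S, the K_6 on S has C(6, 2) = 15 edges. P[all 15 edges red] = (1/2)^15, and likewise for blue, so P[monochromatic] = 2·(1/2)^15 = 2^{1 − 15} = 1/16384.
Summing: E[X] = C(31, 6) · 2^{1 − 15} = 736281 · 1/16384 = 736281/16384.
Numerically: E[X] ≈ 44.9390.

E[X] = C(31,6)·2^(1−C(6,2)) = 736281/16384 ≈ 44.9390.


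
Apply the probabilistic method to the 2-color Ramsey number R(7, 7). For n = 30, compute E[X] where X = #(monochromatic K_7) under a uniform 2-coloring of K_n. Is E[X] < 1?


E[X] = C(30, 7) · 2^{1 − 21} = 2035800 · 2^{−20} = 2035800/1048576.
As a reduced fraction: E[X] = 254475/131072 ≈ 1.9414902.
Is E[X] < 1? NO.
Since E[X] ≥ 1, the first-moment bound is inconclusive at n = 30; it does NOT by itself certify R(7, 7) > 30.

E[X] = 254475/131072 ≈ 1.9414902; E[X] ≥ 1; first-moment method inconclusive here.


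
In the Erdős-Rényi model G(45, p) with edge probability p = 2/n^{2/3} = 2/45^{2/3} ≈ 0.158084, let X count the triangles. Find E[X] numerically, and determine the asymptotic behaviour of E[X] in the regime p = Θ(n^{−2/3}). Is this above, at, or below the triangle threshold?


Number of potential triangles: C(45, 3) = 14190.
Each occurs with probability p³ ≈ (0.158084)³ ≈ 3.95061728e-03.
By linearity: E[X] = C(45, 3)·p³ ≈ 14190 · 3.95061728e-03 ≈ 56.059259.
Since α = 2/3 < 1, p = c/n^{2/3} ≫ 1/n is above the triangle threshold p ~ 1/n. Asymptotically E[X] ~ (c³/6)·n^{3(1−α)} = (2³/6)·n^{1} → ∞; triangles are abundant w.h.p.

E[X] ≈ 56.059259; in regime p = Θ(1/n^{2/3}) E[X] diverges (above the triangle threshold p ~ 1/n).


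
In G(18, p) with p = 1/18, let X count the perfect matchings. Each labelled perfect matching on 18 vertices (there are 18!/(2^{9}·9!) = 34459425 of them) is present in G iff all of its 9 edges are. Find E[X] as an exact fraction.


K_18 has 18!/(2^{9}·9!) = 34459425 labelled perfect matchings.
For each such perfect matching H, let X_H = 1 if all 9 edges of H are present in G. Then P[X_H = 1] = p^{9} = (1/18)^{9} = 1/198359290368.
Summing the indicators: E[X] = Σ_H E[X_H] = 34459425 · p^{9} = 34459425 · 1/198359290368 = 425425/2448880128.
Numerically: E[X] ≈ 0.000174.

E[X] = 34459425 · (1/18)^{9} = 425425/2448880128 ≈ 0.000174.


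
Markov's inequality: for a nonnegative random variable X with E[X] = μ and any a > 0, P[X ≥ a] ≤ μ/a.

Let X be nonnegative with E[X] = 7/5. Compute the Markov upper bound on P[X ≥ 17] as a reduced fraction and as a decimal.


μ = E[X] = 7/5, a = 17.
Markov: P[X ≥ 17] ≤ μ/a = (7/5)/17 = 7/85.
Numerically: ≈ 0.082.
(Since a = 17 > μ = 1.400, the bound 7/85 is < 1 and informative.)

P[X ≥ 17] ≤ 7/85 ≈ 0.082.


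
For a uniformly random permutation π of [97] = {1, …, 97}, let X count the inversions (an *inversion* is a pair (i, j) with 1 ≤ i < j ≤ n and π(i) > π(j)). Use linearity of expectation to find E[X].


Write X = Σ X_I over the C(97, 2) = 4656 pairs i < j, with X_I the indicator of one inversion.
There are 4656 indicators.
For each fixed pair i < j, the values π(i) and π(j) are two distinct elements of {1, …, 97} in uniformly random order; by symmetry P[π(i) > π(j)] = 1/2.
By linearity: E[X] = 4656 · (1/2) = C(97, 2) · (1/2) = 4656/2 = 2328 ≈ 2328.000000.

E[X] = 2328 = 2328.000000.


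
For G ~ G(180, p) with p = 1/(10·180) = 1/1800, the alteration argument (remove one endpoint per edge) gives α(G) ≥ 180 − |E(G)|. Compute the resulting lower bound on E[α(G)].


E[|E(G)|] = C(180, 2)·p = 16110 · (1/1800) = 179/20.
E[α(G)] ≥ n − E[|E(G)|] = 180 − 179/20 = 3421/20.
Numerically: ≈ 171.050.
(This is only a lower bound; the true E[α(G)] may be larger.)

E[α(G)] ≥ 3421/20 ≈ 171.050.


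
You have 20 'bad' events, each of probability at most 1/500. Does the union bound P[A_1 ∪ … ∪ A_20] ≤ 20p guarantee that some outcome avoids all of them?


Union bound: P[∪_{i=1}^{20} A_i] ≤ Σ_i P[A_i] ≤ 20·p = 20·(1/500) = 1/25.
Numerically: 1/25 ≈ 0.04000.
Is 1/25 < 1? YES.
Since P[∪ A_i] ≤ 1/25 < 1, the complement has P[∩ A_i^c] ≥ 1 − 1/25 = 24/25 > 0, so some outcome avoids every A_i.

20·p = 1/25 ≈ 0.04000; existence CERTIFIED by the union bound.


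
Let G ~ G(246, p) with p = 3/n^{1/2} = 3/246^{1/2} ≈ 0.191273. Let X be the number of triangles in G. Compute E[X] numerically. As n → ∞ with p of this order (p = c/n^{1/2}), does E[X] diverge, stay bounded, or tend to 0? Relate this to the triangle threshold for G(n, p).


Number of potential triangles: C(246, 3) = 2450980.
Each occurs with probability p³ ≈ (0.191273)³ ≈ 6.99779319e-03.
By linearity: E[X] = C(246, 3)·p³ ≈ 2450980 · 6.99779319e-03 ≈ 17151.451158.
Since α = 1/2 < 1, p = c/n^{1/2} ≫ 1/n is above the triangle threshold p ~ 1/n. Asymptotically E[X] ~ (c³/6)·n^{3(1−α)} = (3³/6)·n^{1.5} → ∞; triangles are abundant w.h.p.

E[X] ≈ 17151.451158; in regime p = Θ(1/n^{1/2}) E[X] diverges (above the triangle threshold p ~ 1/n).


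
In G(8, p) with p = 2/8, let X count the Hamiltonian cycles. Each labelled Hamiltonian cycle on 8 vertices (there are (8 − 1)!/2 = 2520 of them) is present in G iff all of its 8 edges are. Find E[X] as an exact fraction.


K_8 has (8 − 1)!/2 = 2520 labelled Hamiltonian cycles.
For each such Hamiltonian cycle H, let X_H = 1 if all 8 edges of H are present in G. Then P[X_H = 1] = p^{8} = (1/4)^{8} = 1/65536.
Summing the indicators: E[X] = Σ_H E[X_H] = 2520 · p^{8} = 2520 · 1/65536 = 315/8192.
Numerically: E[X] ≈ 0.038452.

E[X] = 2520 · (1/4)^{8} = 315/8192 ≈ 0.038452.


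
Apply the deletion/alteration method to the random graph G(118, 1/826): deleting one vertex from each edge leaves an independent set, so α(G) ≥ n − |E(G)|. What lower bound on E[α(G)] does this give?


E[|E(G)|] = C(118, 2)·p = 6903 · (1/826) = 117/14.
E[α(G)] ≥ n − E[|E(G)|] = 118 − 117/14 = 1535/14.
Numerically: ≈ 109.642857.
(This is only a lower bound; the true E[α(G)] may be larger.)

E[α(G)] ≥ 1535/14 ≈ 109.642857.


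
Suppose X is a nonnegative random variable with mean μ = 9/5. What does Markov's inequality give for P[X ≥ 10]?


μ = E[X] = 9/5, a = 10.
Markov: P[X ≥ 10] ≤ μ/a = (9/5)/10 = 9/50.
Numerically: ≈ 0.1800.
(Since a = 10 > μ = 1.8000, the bound 9/50 is < 1 and informative.)

P[X ≥ 10] ≤ 9/50 ≈ 0.1800.


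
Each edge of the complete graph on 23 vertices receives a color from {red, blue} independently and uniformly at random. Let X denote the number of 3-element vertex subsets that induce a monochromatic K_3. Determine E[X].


Let X = Σ_S X_S over the C(23, 3) = 1771 subsets S of size 3, where X_S = 1 if the K_3 on S is monochromatic.
For a fixed S, the K_3 on S has C(3, 2) = 3 edges. P[all 3 edges red] = (1/2)^3, and likewise for blue, so P[monochromatic] = 2·(1/2)^3 = 2^{1 − 3} = 1/4.
By linearity of expectation: E[X] = C(23, 3) · 2^{1 − 3} = 1771 · 1/4 = 1771/4.
Numerically: E[X] ≈ 442.750000.

E[X] = C(23,3)·2^(1−C(3,2)) = 1771/4 ≈ 442.750000.
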